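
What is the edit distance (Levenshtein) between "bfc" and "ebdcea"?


Computing edit distance: "bfc" -> "ebdcea"
DP table:
           e    b    d    c    e    a
      0    1    2    3    4    5    6
  b   1    1    1    2    3    4    5
  f   2    2    2    2    3    4    5
  c   3    3    3    3    2    3    4
Edit distance = dp[3][6] = 4

4


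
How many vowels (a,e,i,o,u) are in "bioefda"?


Input: bioefda
Checking each character:
  'b' at position 0: consonant
  'i' at position 1: vowel (running total: 1)
  'o' at position 2: vowel (running total: 2)
  'e' at position 3: vowel (running total: 3)
  'f' at position 4: consonant
  'd' at position 5: consonant
  'a' at position 6: vowel (running total: 4)
Total vowels: 4

4


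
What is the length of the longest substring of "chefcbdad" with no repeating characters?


Input: "chefcbdad"
Sliding window (track last position of each char):
  Position 0 ('c'): window [0,0] length 1 -- new best
  Position 1 ('h'): window [0,1] length 2 -- new best
  Position 2 ('e'): window [0,2] length 3 -- new best
  Position 3 ('f'): window [0,3] length 4 -- new best
  Position 4 ('c'): repeat (last at 0), move window start to 1
  Position 4 ('c'): window [1,4] length 4
  Position 5 ('b'): window [1,5] length 5 -- new best
  Position 6 ('d'): window [1,6] length 6 -- new best
  Position 7 ('a'): window [1,7] length 7 -- new best
  Position 8 ('d'): repeat (last at 6), move window start to 7
  Position 8 ('d'): window [7,8] length 2
Longest substring with no repeats: "hefcbda" with length 7

7


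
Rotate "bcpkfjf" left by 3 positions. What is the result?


Input: "bcpkfjf", rotate left by 3
First 3 characters: "bcp"
Remaining characters: "kfjf"
Concatenate remaining + first: "kfjf" + "bcp" = "kfjfbcp"

kfjfbcp


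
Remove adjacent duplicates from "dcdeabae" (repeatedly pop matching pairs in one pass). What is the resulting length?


Input: dcdeabae
Stack-based adjacent duplicate removal:
  Read 'd': push. Stack: d
  Read 'c': push. Stack: dc
  Read 'd': push. Stack: dcd
  Read 'e': push. Stack: dcde
  Read 'a': push. Stack: dcdea
  Read 'b': push. Stack: dcdeab
  Read 'a': push. Stack: dcdeaba
  Read 'e': push. Stack: dcdeabae
Final stack: "dcdeabae" (length 8)

8


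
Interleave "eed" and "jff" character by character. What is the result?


Interleaving "eed" and "jff":
  Position 0: 'e' from first, 'j' from second => "ej"
  Position 1: 'e' from first, 'f' from second => "ef"
  Position 2: 'd' from first, 'f' from second => "df"
Result: ejefdf

ejefdf


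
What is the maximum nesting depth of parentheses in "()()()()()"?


Input: "()()()()()"
Tracking depth:
  Position 0 '(': depth becomes 1
  Position 1 ')': depth becomes 0
  Position 2 '(': depth becomes 1
  Position 3 ')': depth becomes 0
  Position 4 '(': depth becomes 1
  Position 5 ')': depth becomes 0
  Position 6 '(': depth becomes 1
  Position 7 ')': depth becomes 0
  Position 8 '(': depth becomes 1
  Position 9 ')': depth becomes 0
Maximum depth reached: 1

1


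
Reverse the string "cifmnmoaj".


Input: cifmnmoaj
Reading characters right to left:
  Position 8: 'j'
  Position 7: 'a'
  Position 6: 'o'
  Position 5: 'm'
  Position 4: 'n'
  Position 3: 'm'
  Position 2: 'f'
  Position 1: 'i'
  Position 0: 'c'
Reversed: jaomnmfic

jaomnmfic


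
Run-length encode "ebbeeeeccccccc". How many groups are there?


Input: ebbeeeeccccccc
Scanning for consecutive runs:
  Group 1: 'e' x 1 (positions 0-0)
  Group 2: 'b' x 2 (positions 1-2)
  Group 3: 'e' x 4 (positions 3-6)
  Group 4: 'c' x 7 (positions 7-13)
Total groups: 4

4


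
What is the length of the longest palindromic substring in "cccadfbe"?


Input: "cccadfbe"
Checking substrings for palindromes:
  [0:3] "ccc" (len 3) => palindrome
  [0:2] "cc" (len 2) => palindrome
  [1:3] "cc" (len 2) => palindrome
Longest palindromic substring: "ccc" with length 3

3


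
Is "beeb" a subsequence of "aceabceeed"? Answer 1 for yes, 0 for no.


Check if "beeb" is a subsequence of "aceabceeed"
Greedy scan:
  Position 0 ('a'): no match needed
  Position 1 ('c'): no match needed
  Position 2 ('e'): no match needed
  Position 3 ('a'): no match needed
  Position 4 ('b'): matches sub[0] = 'b'
  Position 5 ('c'): no match needed
  Position 6 ('e'): matches sub[1] = 'e'
  Position 7 ('e'): matches sub[2] = 'e'
  Position 8 ('e'): no match needed
  Position 9 ('d'): no match needed
Only matched 3/4 characters => not a subsequence

0


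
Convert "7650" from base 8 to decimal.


Input: "7650" in base 8
Positional expansion:
  Digit '7' (value 7) x 8^3 = 3584
  Digit '6' (value 6) x 8^2 = 384
  Digit '5' (value 5) x 8^1 = 40
  Digit '0' (value 0) x 8^0 = 0
Sum = 4008

4008


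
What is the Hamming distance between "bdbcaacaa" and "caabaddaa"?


Comparing "bdbcaacaa" and "caabaddaa" position by position:
  Position 0: 'b' vs 'c' => differ
  Position 1: 'd' vs 'a' => differ
  Position 2: 'b' vs 'a' => differ
  Position 3: 'c' vs 'b' => differ
  Position 4: 'a' vs 'a' => same
  Position 5: 'a' vs 'd' => differ
  Position 6: 'c' vs 'd' => differ
  Position 7: 'a' vs 'a' => same
  Position 8: 'a' vs 'a' => same
Total differences (Hamming distance): 6

6


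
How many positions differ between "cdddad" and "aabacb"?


Comparing "cdddad" and "aabacb" position by position:
  Position 0: 'c' vs 'a' => DIFFER
  Position 1: 'd' vs 'a' => DIFFER
  Position 2: 'd' vs 'b' => DIFFER
  Position 3: 'd' vs 'a' => DIFFER
  Position 4: 'a' vs 'c' => DIFFER
  Position 5: 'd' vs 'b' => DIFFER
Positions that differ: 6

6


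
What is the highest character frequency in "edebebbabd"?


Input: edebebbabd
Character counts:
  'a': 1
  'b': 4
  'd': 2
  'e': 3
Maximum frequency: 4

4


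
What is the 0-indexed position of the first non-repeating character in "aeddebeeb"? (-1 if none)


Input: aeddebeeb
Character frequencies:
  'a': 1
  'b': 2
  'd': 2
  'e': 4
Scanning left to right for freq == 1:
  Position 0 ('a'): unique! => answer = 0

0


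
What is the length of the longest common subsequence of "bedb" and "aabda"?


LCS of "bedb" and "aabda"
DP table:
           a    a    b    d    a
      0    0    0    0    0    0
  b   0    0    0    1    1    1
  e   0    0    0    1    1    1
  d   0    0    0    1    2    2
  b   0    0    0    1    2    2
LCS length = dp[4][5] = 2

2


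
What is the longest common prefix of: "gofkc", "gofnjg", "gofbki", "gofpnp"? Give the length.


Words: gofkc, gofnjg, gofbki, gofpnp
  Position 0: all 'g' => match
  Position 1: all 'o' => match
  Position 2: all 'f' => match
  Position 3: ('k', 'n', 'b', 'p') => mismatch, stop
LCP = "gof" (length 3)

3


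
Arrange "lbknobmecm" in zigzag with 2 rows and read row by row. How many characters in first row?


Zigzag "lbknobmecm" into 2 rows:
Placing characters:
  'l' => row 0
  'b' => row 1
  'k' => row 0
  'n' => row 1
  'o' => row 0
  'b' => row 1
  'm' => row 0
  'e' => row 1
  'c' => row 0
  'm' => row 1
Rows:
  Row 0: "lkomc"
  Row 1: "bnbem"
First row length: 5

5


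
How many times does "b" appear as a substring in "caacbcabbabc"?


Searching for "b" in "caacbcabbabc"
Scanning each position:
  Position 0: "c" => no
  Position 1: "a" => no
  Position 2: "a" => no
  Position 3: "c" => no
  Position 4: "b" => MATCH
  Position 5: "c" => no
  Position 6: "a" => no
  Position 7: "b" => MATCH
  Position 8: "b" => MATCH
  Position 9: "a" => no
  Position 10: "b" => MATCH
  Position 11: "c" => no
Total occurrences: 4

4


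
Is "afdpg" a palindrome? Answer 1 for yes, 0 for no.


Input: afdpg
Reversed: gpdfa
  Compare pos 0 ('a') with pos 4 ('g'): MISMATCH
  Compare pos 1 ('f') with pos 3 ('p'): MISMATCH
Result: not a palindrome

0


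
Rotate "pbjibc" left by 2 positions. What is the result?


Input: "pbjibc", rotate left by 2
First 2 characters: "pb"
Remaining characters: "jibc"
Concatenate remaining + first: "jibc" + "pb" = "jibcpb"

jibcpb


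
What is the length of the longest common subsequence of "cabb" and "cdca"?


LCS of "cabb" and "cdca"
DP table:
           c    d    c    a
      0    0    0    0    0
  c   0    1    1    1    1
  a   0    1    1    1    2
  b   0    1    1    1    2
  b   0    1    1    1    2
LCS length = dp[4][4] = 2

2


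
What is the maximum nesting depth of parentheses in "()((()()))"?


Input: "()((()()))"
Tracking depth:
  Position 0 '(': depth becomes 1
  Position 1 ')': depth becomes 0
  Position 2 '(': depth becomes 1
  Position 3 '(': depth becomes 2
  Position 4 '(': depth becomes 3
  Position 5 ')': depth becomes 2
  Position 6 '(': depth becomes 3
  Position 7 ')': depth becomes 2
  Position 8 ')': depth becomes 1
  Position 9 ')': depth becomes 0
Maximum depth reached: 3

3


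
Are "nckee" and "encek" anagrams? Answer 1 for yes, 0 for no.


Strings: "nckee", "encek"
Sorted first:  ceekn
Sorted second: ceekn
Sorted forms match => anagrams

1


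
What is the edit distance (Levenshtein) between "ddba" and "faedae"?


Computing edit distance: "ddba" -> "faedae"
DP table:
           f    a    e    d    a    e
      0    1    2    3    4    5    6
  d   1    1    2    3    3    4    5
  d   2    2    2    3    3    4    5
  b   3    3    3    3    4    4    5
  a   4    4    3    4    4    4    5
Edit distance = dp[4][6] = 5

5


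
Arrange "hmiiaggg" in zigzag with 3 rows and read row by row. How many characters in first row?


Zigzag "hmiiaggg" into 3 rows:
Placing characters:
  'h' => row 0
  'm' => row 1
  'i' => row 2
  'i' => row 1
  'a' => row 0
  'g' => row 1
  'g' => row 2
  'g' => row 1
Rows:
  Row 0: "ha"
  Row 1: "migg"
  Row 2: "ig"
First row length: 2

2


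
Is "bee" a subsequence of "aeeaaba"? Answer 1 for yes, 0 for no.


Check if "bee" is a subsequence of "aeeaaba"
Greedy scan:
  Position 0 ('a'): no match needed
  Position 1 ('e'): no match needed
  Position 2 ('e'): no match needed
  Position 3 ('a'): no match needed
  Position 4 ('a'): no match needed
  Position 5 ('b'): matches sub[0] = 'b'
  Position 6 ('a'): no match needed
Only matched 1/3 characters => not a subsequence

0


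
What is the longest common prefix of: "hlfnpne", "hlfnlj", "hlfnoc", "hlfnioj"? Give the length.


Words: hlfnpne, hlfnlj, hlfnoc, hlfnioj
  Position 0: all 'h' => match
  Position 1: all 'l' => match
  Position 2: all 'f' => match
  Position 3: all 'n' => match
  Position 4: ('p', 'l', 'o', 'i') => mismatch, stop
LCP = "hlfn" (length 4)

4


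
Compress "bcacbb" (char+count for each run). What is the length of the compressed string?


Input: bcacbb
Runs:
  'b' x 1 => "b1"
  'c' x 1 => "c1"
  'a' x 1 => "a1"
  'c' x 1 => "c1"
  'b' x 2 => "b2"
Compressed: "b1c1a1c1b2"
Compressed length: 10

10


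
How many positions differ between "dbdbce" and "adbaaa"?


Comparing "dbdbce" and "adbaaa" position by position:
  Position 0: 'd' vs 'a' => DIFFER
  Position 1: 'b' vs 'd' => DIFFER
  Position 2: 'd' vs 'b' => DIFFER
  Position 3: 'b' vs 'a' => DIFFER
  Position 4: 'c' vs 'a' => DIFFER
  Position 5: 'e' vs 'a' => DIFFER
Positions that differ: 6

6


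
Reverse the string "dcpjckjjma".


Input: dcpjckjjma
Reading characters right to left:
  Position 9: 'a'
  Position 8: 'm'
  Position 7: 'j'
  Position 6: 'j'
  Position 5: 'k'
  Position 4: 'c'
  Position 3: 'j'
  Position 2: 'p'
  Position 1: 'c'
  Position 0: 'd'
Reversed: amjjkcjpcd

amjjkcjpcd


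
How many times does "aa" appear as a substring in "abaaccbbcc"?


Searching for "aa" in "abaaccbbcc"
Scanning each position:
  Position 0: "ab" => no
  Position 1: "ba" => no
  Position 2: "aa" => MATCH
  Position 3: "ac" => no
  Position 4: "cc" => no
  Position 5: "cb" => no
  Position 6: "bb" => no
  Position 7: "bc" => no
  Position 8: "cc" => no
Total occurrences: 1

1


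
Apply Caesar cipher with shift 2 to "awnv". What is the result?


Caesar cipher: shift "awnv" by 2
  'a' (pos 0) + 2 = pos 2 = 'c'
  'w' (pos 22) + 2 = pos 24 = 'y'
  'n' (pos 13) + 2 = pos 15 = 'p'
  'v' (pos 21) + 2 = pos 23 = 'x'
Result: cypx

cypx


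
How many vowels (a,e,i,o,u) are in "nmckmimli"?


Input: nmckmimli
Checking each character:
  'n' at position 0: consonant
  'm' at position 1: consonant
  'c' at position 2: consonant
  'k' at position 3: consonant
  'm' at position 4: consonant
  'i' at position 5: vowel (running total: 1)
  'm' at position 6: consonant
  'l' at position 7: consonant
  'i' at position 8: vowel (running total: 2)
Total vowels: 2

2


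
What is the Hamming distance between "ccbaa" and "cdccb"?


Comparing "ccbaa" and "cdccb" position by position:
  Position 0: 'c' vs 'c' => same
  Position 1: 'c' vs 'd' => differ
  Position 2: 'b' vs 'c' => differ
  Position 3: 'a' vs 'c' => differ
  Position 4: 'a' vs 'b' => differ
Total differences (Hamming distance): 4

4


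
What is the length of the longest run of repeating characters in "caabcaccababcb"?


Input: "caabcaccababcb"
Scanning for longest run:
  Position 1 ('a'): new char, reset run to 1
  Position 2 ('a'): continues run of 'a', length=2
  Position 3 ('b'): new char, reset run to 1
  Position 4 ('c'): new char, reset run to 1
  Position 5 ('a'): new char, reset run to 1
  Position 6 ('c'): new char, reset run to 1
  Position 7 ('c'): continues run of 'c', length=2
  Position 8 ('a'): new char, reset run to 1
  Position 9 ('b'): new char, reset run to 1
  Position 10 ('a'): new char, reset run to 1
  Position 11 ('b'): new char, reset run to 1
  Position 12 ('c'): new char, reset run to 1
  Position 13 ('b'): new char, reset run to 1
Longest run: 'a' with length 2

2


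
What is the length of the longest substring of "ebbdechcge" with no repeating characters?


Input: "ebbdechcge"
Sliding window (track last position of each char):
  Position 0 ('e'): window [0,0] length 1 -- new best
  Position 1 ('b'): window [0,1] length 2 -- new best
  Position 2 ('b'): repeat (last at 1), move window start to 2
  Position 2 ('b'): window [2,2] length 1
  Position 3 ('d'): window [2,3] length 2
  Position 4 ('e'): window [2,4] length 3 -- new best
  Position 5 ('c'): window [2,5] length 4 -- new best
  Position 6 ('h'): window [2,6] length 5 -- new best
  Position 7 ('c'): repeat (last at 5), move window start to 6
  Position 7 ('c'): window [6,7] length 2
  Position 8 ('g'): window [6,8] length 3
  Position 9 ('e'): window [6,9] length 4
Longest substring with no repeats: "bdech" with length 5

5


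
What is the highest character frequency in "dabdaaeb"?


Input: dabdaaeb
Character counts:
  'a': 3
  'b': 2
  'd': 2
  'e': 1
Maximum frequency: 3

3


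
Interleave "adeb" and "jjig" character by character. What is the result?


Interleaving "adeb" and "jjig":
  Position 0: 'a' from first, 'j' from second => "aj"
  Position 1: 'd' from first, 'j' from second => "dj"
  Position 2: 'e' from first, 'i' from second => "ei"
  Position 3: 'b' from first, 'g' from second => "bg"
Result: ajdjeibg

ajdjeibg


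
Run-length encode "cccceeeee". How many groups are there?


Input: cccceeeee
Scanning for consecutive runs:
  Group 1: 'c' x 4 (positions 0-3)
  Group 2: 'e' x 5 (positions 4-8)
Total groups: 2

2


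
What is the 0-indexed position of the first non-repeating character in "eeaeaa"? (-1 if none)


Input: eeaeaa
Character frequencies:
  'a': 3
  'e': 3
Scanning left to right for freq == 1:
  Position 0 ('e'): freq=3, skip
  Position 1 ('e'): freq=3, skip
  Position 2 ('a'): freq=3, skip
  Position 3 ('e'): freq=3, skip
  Position 4 ('a'): freq=3, skip
  Position 5 ('a'): freq=3, skip
  No unique character found => answer = -1

-1


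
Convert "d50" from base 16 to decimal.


Input: "d50" in base 16
Positional expansion:
  Digit 'd' (value 13) x 16^2 = 3328
  Digit '5' (value 5) x 16^1 = 80
  Digit '0' (value 0) x 16^0 = 0
Sum = 3408

3408


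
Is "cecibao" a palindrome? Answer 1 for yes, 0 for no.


Input: cecibao
Reversed: oabicec
  Compare pos 0 ('c') with pos 6 ('o'): MISMATCH
  Compare pos 1 ('e') with pos 5 ('a'): MISMATCH
  Compare pos 2 ('c') with pos 4 ('b'): MISMATCH
Result: not a palindrome

0


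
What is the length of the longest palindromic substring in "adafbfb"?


Input: "adafbfb"
Checking substrings for palindromes:
  [0:3] "ada" (len 3) => palindrome
  [3:6] "fbf" (len 3) => palindrome
  [4:7] "bfb" (len 3) => palindrome
Longest palindromic substring: "ada" with length 3

3


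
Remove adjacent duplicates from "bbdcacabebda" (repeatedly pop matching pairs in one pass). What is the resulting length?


Input: bbdcacabebda
Stack-based adjacent duplicate removal:
  Read 'b': push. Stack: b
  Read 'b': matches stack top 'b' => pop. Stack: (empty)
  Read 'd': push. Stack: d
  Read 'c': push. Stack: dc
  Read 'a': push. Stack: dca
  Read 'c': push. Stack: dcac
  Read 'a': push. Stack: dcaca
  Read 'b': push. Stack: dcacab
  Read 'e': push. Stack: dcacabe
  Read 'b': push. Stack: dcacabeb
  Read 'd': push. Stack: dcacabebd
  Read 'a': push. Stack: dcacabebda
Final stack: "dcacabebda" (length 10)

10


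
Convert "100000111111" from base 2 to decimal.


Input: "100000111111" in base 2
Positional expansion:
  Digit '1' (value 1) x 2^11 = 2048
  Digit '0' (value 0) x 2^10 = 0
  Digit '0' (value 0) x 2^9 = 0
  Digit '0' (value 0) x 2^8 = 0
  Digit '0' (value 0) x 2^7 = 0
  Digit '0' (value 0) x 2^6 = 0
  Digit '1' (value 1) x 2^5 = 32
  Digit '1' (value 1) x 2^4 = 16
  Digit '1' (value 1) x 2^3 = 8
  Digit '1' (value 1) x 2^2 = 4
  Digit '1' (value 1) x 2^1 = 2
  Digit '1' (value 1) x 2^0 = 1
Sum = 2111

2111


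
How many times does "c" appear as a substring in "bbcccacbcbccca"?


Searching for "c" in "bbcccacbcbccca"
Scanning each position:
  Position 0: "b" => no
  Position 1: "b" => no
  Position 2: "c" => MATCH
  Position 3: "c" => MATCH
  Position 4: "c" => MATCH
  Position 5: "a" => no
  Position 6: "c" => MATCH
  Position 7: "b" => no
  Position 8: "c" => MATCH
  Position 9: "b" => no
  Position 10: "c" => MATCH
  Position 11: "c" => MATCH
  Position 12: "c" => MATCH
  Position 13: "a" => no
Total occurrences: 8

8


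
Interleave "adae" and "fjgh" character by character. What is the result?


Interleaving "adae" and "fjgh":
  Position 0: 'a' from first, 'f' from second => "af"
  Position 1: 'd' from first, 'j' from second => "dj"
  Position 2: 'a' from first, 'g' from second => "ag"
  Position 3: 'e' from first, 'h' from second => "eh"
Result: afdjageh

afdjageh


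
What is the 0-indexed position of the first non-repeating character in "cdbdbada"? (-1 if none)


Input: cdbdbada
Character frequencies:
  'a': 2
  'b': 2
  'c': 1
  'd': 3
Scanning left to right for freq == 1:
  Position 0 ('c'): unique! => answer = 0

0


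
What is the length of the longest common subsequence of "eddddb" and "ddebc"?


LCS of "eddddb" and "ddebc"
DP table:
           d    d    e    b    c
      0    0    0    0    0    0
  e   0    0    0    1    1    1
  d   0    1    1    1    1    1
  d   0    1    2    2    2    2
  d   0    1    2    2    2    2
  d   0    1    2    2    2    2
  b   0    1    2    2    3    3
LCS length = dp[6][5] = 3

3


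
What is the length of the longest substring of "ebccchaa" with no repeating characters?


Input: "ebccchaa"
Sliding window (track last position of each char):
  Position 0 ('e'): window [0,0] length 1 -- new best
  Position 1 ('b'): window [0,1] length 2 -- new best
  Position 2 ('c'): window [0,2] length 3 -- new best
  Position 3 ('c'): repeat (last at 2), move window start to 3
  Position 3 ('c'): window [3,3] length 1
  Position 4 ('c'): repeat (last at 3), move window start to 4
  Position 4 ('c'): window [4,4] length 1
  Position 5 ('h'): window [4,5] length 2
  Position 6 ('a'): window [4,6] length 3
  Position 7 ('a'): repeat (last at 6), move window start to 7
  Position 7 ('a'): window [7,7] length 1
Longest substring with no repeats: "ebc" with length 3

3


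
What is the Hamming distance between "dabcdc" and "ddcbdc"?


Comparing "dabcdc" and "ddcbdc" position by position:
  Position 0: 'd' vs 'd' => same
  Position 1: 'a' vs 'd' => differ
  Position 2: 'b' vs 'c' => differ
  Position 3: 'c' vs 'b' => differ
  Position 4: 'd' vs 'd' => same
  Position 5: 'c' vs 'c' => same
Total differences (Hamming distance): 3

3


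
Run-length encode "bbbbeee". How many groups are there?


Input: bbbbeee
Scanning for consecutive runs:
  Group 1: 'b' x 4 (positions 0-3)
  Group 2: 'e' x 3 (positions 4-6)
Total groups: 2

2


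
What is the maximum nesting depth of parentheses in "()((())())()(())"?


Input: "()((())())()(())"
Tracking depth:
  Position 0 '(': depth becomes 1
  Position 1 ')': depth becomes 0
  Position 2 '(': depth becomes 1
  Position 3 '(': depth becomes 2
  Position 4 '(': depth becomes 3
  Position 5 ')': depth becomes 2
  Position 6 ')': depth becomes 1
  Position 7 '(': depth becomes 2
  Position 8 ')': depth becomes 1
  Position 9 ')': depth becomes 0
  Position 10 '(': depth becomes 1
  Position 11 ')': depth becomes 0
  Position 12 '(': depth becomes 1
  Position 13 '(': depth becomes 2
  Position 14 ')': depth becomes 1
  Position 15 ')': depth becomes 0
Maximum depth reached: 3

3


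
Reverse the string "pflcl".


Input: pflcl
Reading characters right to left:
  Position 4: 'l'
  Position 3: 'c'
  Position 2: 'l'
  Position 1: 'f'
  Position 0: 'p'
Reversed: lclfp

lclfp


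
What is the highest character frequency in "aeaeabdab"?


Input: aeaeabdab
Character counts:
  'a': 4
  'b': 2
  'd': 1
  'e': 2
Maximum frequency: 4

4


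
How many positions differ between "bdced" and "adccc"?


Comparing "bdced" and "adccc" position by position:
  Position 0: 'b' vs 'a' => DIFFER
  Position 1: 'd' vs 'd' => same
  Position 2: 'c' vs 'c' => same
  Position 3: 'e' vs 'c' => DIFFER
  Position 4: 'd' vs 'c' => DIFFER
Positions that differ: 3

3


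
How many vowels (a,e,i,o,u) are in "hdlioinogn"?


Input: hdlioinogn
Checking each character:
  'h' at position 0: consonant
  'd' at position 1: consonant
  'l' at position 2: consonant
  'i' at position 3: vowel (running total: 1)
  'o' at position 4: vowel (running total: 2)
  'i' at position 5: vowel (running total: 3)
  'n' at position 6: consonant
  'o' at position 7: vowel (running total: 4)
  'g' at position 8: consonant
  'n' at position 9: consonant
Total vowels: 4

4


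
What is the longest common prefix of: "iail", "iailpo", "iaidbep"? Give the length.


Words: iail, iailpo, iaidbep
  Position 0: all 'i' => match
  Position 1: all 'a' => match
  Position 2: all 'i' => match
  Position 3: ('l', 'l', 'd') => mismatch, stop
LCP = "iai" (length 3)

3


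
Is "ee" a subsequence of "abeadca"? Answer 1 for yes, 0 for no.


Check if "ee" is a subsequence of "abeadca"
Greedy scan:
  Position 0 ('a'): no match needed
  Position 1 ('b'): no match needed
  Position 2 ('e'): matches sub[0] = 'e'
  Position 3 ('a'): no match needed
  Position 4 ('d'): no match needed
  Position 5 ('c'): no match needed
  Position 6 ('a'): no match needed
Only matched 1/2 characters => not a subsequence

0


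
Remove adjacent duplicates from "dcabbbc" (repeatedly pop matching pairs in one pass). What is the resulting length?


Input: dcabbbc
Stack-based adjacent duplicate removal:
  Read 'd': push. Stack: d
  Read 'c': push. Stack: dc
  Read 'a': push. Stack: dca
  Read 'b': push. Stack: dcab
  Read 'b': matches stack top 'b' => pop. Stack: dca
  Read 'b': push. Stack: dcab
  Read 'c': push. Stack: dcabc
Final stack: "dcabc" (length 5)

5


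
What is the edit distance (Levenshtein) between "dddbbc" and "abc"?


Computing edit distance: "dddbbc" -> "abc"
DP table:
           a    b    c
      0    1    2    3
  d   1    1    2    3
  d   2    2    2    3
  d   3    3    3    3
  b   4    4    3    4
  b   5    5    4    4
  c   6    6    5    4
Edit distance = dp[6][3] = 4

4


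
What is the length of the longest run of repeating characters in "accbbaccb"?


Input: "accbbaccb"
Scanning for longest run:
  Position 1 ('c'): new char, reset run to 1
  Position 2 ('c'): continues run of 'c', length=2
  Position 3 ('b'): new char, reset run to 1
  Position 4 ('b'): continues run of 'b', length=2
  Position 5 ('a'): new char, reset run to 1
  Position 6 ('c'): new char, reset run to 1
  Position 7 ('c'): continues run of 'c', length=2
  Position 8 ('b'): new char, reset run to 1
Longest run: 'c' with length 2

2


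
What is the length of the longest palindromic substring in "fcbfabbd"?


Input: "fcbfabbd"
Checking substrings for palindromes:
  [5:7] "bb" (len 2) => palindrome
Longest palindromic substring: "bb" with length 2

2


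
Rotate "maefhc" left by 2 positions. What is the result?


Input: "maefhc", rotate left by 2
First 2 characters: "ma"
Remaining characters: "efhc"
Concatenate remaining + first: "efhc" + "ma" = "efhcma"

efhcma


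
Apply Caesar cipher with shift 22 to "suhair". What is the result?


Caesar cipher: shift "suhair" by 22
  's' (pos 18) + 22 = pos 14 = 'o'
  'u' (pos 20) + 22 = pos 16 = 'q'
  'h' (pos 7) + 22 = pos 3 = 'd'
  'a' (pos 0) + 22 = pos 22 = 'w'
  'i' (pos 8) + 22 = pos 4 = 'e'
  'r' (pos 17) + 22 = pos 13 = 'n'
Result: oqdwen

oqdwen


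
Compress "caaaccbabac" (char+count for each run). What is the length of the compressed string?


Input: caaaccbabac
Runs:
  'c' x 1 => "c1"
  'a' x 3 => "a3"
  'c' x 2 => "c2"
  'b' x 1 => "b1"
  'a' x 1 => "a1"
  'b' x 1 => "b1"
  'a' x 1 => "a1"
  'c' x 1 => "c1"
Compressed: "c1a3c2b1a1b1a1c1"
Compressed length: 16

16


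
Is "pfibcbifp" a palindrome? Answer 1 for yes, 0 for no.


Input: pfibcbifp
Reversed: pfibcbifp
  Compare pos 0 ('p') with pos 8 ('p'): match
  Compare pos 1 ('f') with pos 7 ('f'): match
  Compare pos 2 ('i') with pos 6 ('i'): match
  Compare pos 3 ('b') with pos 5 ('b'): match
Result: palindrome

1


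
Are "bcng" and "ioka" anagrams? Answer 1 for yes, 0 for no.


Strings: "bcng", "ioka"
Sorted first:  bcgn
Sorted second: aiko
Differ at position 0: 'b' vs 'a' => not anagrams

0


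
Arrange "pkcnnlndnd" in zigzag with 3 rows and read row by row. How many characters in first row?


Zigzag "pkcnnlndnd" into 3 rows:
Placing characters:
  'p' => row 0
  'k' => row 1
  'c' => row 2
  'n' => row 1
  'n' => row 0
  'l' => row 1
  'n' => row 2
  'd' => row 1
  'n' => row 0
  'd' => row 1
Rows:
  Row 0: "pnn"
  Row 1: "knldd"
  Row 2: "cn"
First row length: 3

3


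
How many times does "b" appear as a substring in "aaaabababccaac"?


Searching for "b" in "aaaabababccaac"
Scanning each position:
  Position 0: "a" => no
  Position 1: "a" => no
  Position 2: "a" => no
  Position 3: "a" => no
  Position 4: "b" => MATCH
  Position 5: "a" => no
  Position 6: "b" => MATCH
  Position 7: "a" => no
  Position 8: "b" => MATCH
  Position 9: "c" => no
  Position 10: "c" => no
  Position 11: "a" => no
  Position 12: "a" => no
  Position 13: "c" => no
Total occurrences: 3

3


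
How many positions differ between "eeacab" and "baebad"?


Comparing "eeacab" and "baebad" position by position:
  Position 0: 'e' vs 'b' => DIFFER
  Position 1: 'e' vs 'a' => DIFFER
  Position 2: 'a' vs 'e' => DIFFER
  Position 3: 'c' vs 'b' => DIFFER
  Position 4: 'a' vs 'a' => same
  Position 5: 'b' vs 'd' => DIFFER
Positions that differ: 5

5


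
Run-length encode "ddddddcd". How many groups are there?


Input: ddddddcd
Scanning for consecutive runs:
  Group 1: 'd' x 6 (positions 0-5)
  Group 2: 'c' x 1 (positions 6-6)
  Group 3: 'd' x 1 (positions 7-7)
Total groups: 3

3


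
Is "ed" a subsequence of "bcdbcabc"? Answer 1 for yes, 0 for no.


Check if "ed" is a subsequence of "bcdbcabc"
Greedy scan:
  Position 0 ('b'): no match needed
  Position 1 ('c'): no match needed
  Position 2 ('d'): no match needed
  Position 3 ('b'): no match needed
  Position 4 ('c'): no match needed
  Position 5 ('a'): no match needed
  Position 6 ('b'): no match needed
  Position 7 ('c'): no match needed
Only matched 0/2 characters => not a subsequence

0


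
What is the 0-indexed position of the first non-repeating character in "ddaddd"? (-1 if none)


Input: ddaddd
Character frequencies:
  'a': 1
  'd': 5
Scanning left to right for freq == 1:
  Position 0 ('d'): freq=5, skip
  Position 1 ('d'): freq=5, skip
  Position 2 ('a'): unique! => answer = 2

2


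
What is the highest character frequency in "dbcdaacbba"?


Input: dbcdaacbba
Character counts:
  'a': 3
  'b': 3
  'c': 2
  'd': 2
Maximum frequency: 3

3


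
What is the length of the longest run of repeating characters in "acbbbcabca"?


Input: "acbbbcabca"
Scanning for longest run:
  Position 1 ('c'): new char, reset run to 1
  Position 2 ('b'): new char, reset run to 1
  Position 3 ('b'): continues run of 'b', length=2
  Position 4 ('b'): continues run of 'b', length=3
  Position 5 ('c'): new char, reset run to 1
  Position 6 ('a'): new char, reset run to 1
  Position 7 ('b'): new char, reset run to 1
  Position 8 ('c'): new char, reset run to 1
  Position 9 ('a'): new char, reset run to 1
Longest run: 'b' with length 3

3


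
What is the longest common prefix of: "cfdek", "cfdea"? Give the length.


Words: cfdek, cfdea
  Position 0: all 'c' => match
  Position 1: all 'f' => match
  Position 2: all 'd' => match
  Position 3: all 'e' => match
  Position 4: ('k', 'a') => mismatch, stop
LCP = "cfde" (length 4)

4


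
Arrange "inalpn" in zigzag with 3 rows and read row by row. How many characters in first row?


Zigzag "inalpn" into 3 rows:
Placing characters:
  'i' => row 0
  'n' => row 1
  'a' => row 2
  'l' => row 1
  'p' => row 0
  'n' => row 1
Rows:
  Row 0: "ip"
  Row 1: "nln"
  Row 2: "a"
First row length: 2

2


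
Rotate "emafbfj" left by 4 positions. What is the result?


Input: "emafbfj", rotate left by 4
First 4 characters: "emaf"
Remaining characters: "bfj"
Concatenate remaining + first: "bfj" + "emaf" = "bfjemaf"

bfjemaf


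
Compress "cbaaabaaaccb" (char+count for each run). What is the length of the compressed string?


Input: cbaaabaaaccb
Runs:
  'c' x 1 => "c1"
  'b' x 1 => "b1"
  'a' x 3 => "a3"
  'b' x 1 => "b1"
  'a' x 3 => "a3"
  'c' x 2 => "c2"
  'b' x 1 => "b1"
Compressed: "c1b1a3b1a3c2b1"
Compressed length: 14

14


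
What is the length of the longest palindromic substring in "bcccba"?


Input: "bcccba"
Checking substrings for palindromes:
  [0:5] "bcccb" (len 5) => palindrome
  [1:4] "ccc" (len 3) => palindrome
  [1:3] "cc" (len 2) => palindrome
  [2:4] "cc" (len 2) => palindrome
Longest palindromic substring: "bcccb" with length 5

5


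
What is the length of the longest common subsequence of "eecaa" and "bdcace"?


LCS of "eecaa" and "bdcace"
DP table:
           b    d    c    a    c    e
      0    0    0    0    0    0    0
  e   0    0    0    0    0    0    1
  e   0    0    0    0    0    0    1
  c   0    0    0    1    1    1    1
  a   0    0    0    1    2    2    2
  a   0    0    0    1    2    2    2
LCS length = dp[5][6] = 2

2


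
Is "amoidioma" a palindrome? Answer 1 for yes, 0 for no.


Input: amoidioma
Reversed: amoidioma
  Compare pos 0 ('a') with pos 8 ('a'): match
  Compare pos 1 ('m') with pos 7 ('m'): match
  Compare pos 2 ('o') with pos 6 ('o'): match
  Compare pos 3 ('i') with pos 5 ('i'): match
Result: palindrome

1


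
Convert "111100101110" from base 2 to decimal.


Input: "111100101110" in base 2
Positional expansion:
  Digit '1' (value 1) x 2^11 = 2048
  Digit '1' (value 1) x 2^10 = 1024
  Digit '1' (value 1) x 2^9 = 512
  Digit '1' (value 1) x 2^8 = 256
  Digit '0' (value 0) x 2^7 = 0
  Digit '0' (value 0) x 2^6 = 0
  Digit '1' (value 1) x 2^5 = 32
  Digit '0' (value 0) x 2^4 = 0
  Digit '1' (value 1) x 2^3 = 8
  Digit '1' (value 1) x 2^2 = 4
  Digit '1' (value 1) x 2^1 = 2
  Digit '0' (value 0) x 2^0 = 0
Sum = 3886

3886


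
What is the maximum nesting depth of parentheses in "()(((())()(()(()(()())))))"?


Input: "()(((())()(()(()(()())))))"
Tracking depth:
  Position 0 '(': depth becomes 1
  Position 1 ')': depth becomes 0
  Position 2 '(': depth becomes 1
  Position 3 '(': depth becomes 2
  Position 4 '(': depth becomes 3
  Position 5 '(': depth becomes 4
  Position 6 ')': depth becomes 3
  Position 7 ')': depth becomes 2
  Position 8 '(': depth becomes 3
  Position 9 ')': depth becomes 2
  Position 10 '(': depth becomes 3
  Position 11 '(': depth becomes 4
  Position 12 ')': depth becomes 3
  Position 13 '(': depth becomes 4
  Position 14 '(': depth becomes 5
  Position 15 ')': depth becomes 4
  Position 16 '(': depth becomes 5
  Position 17 '(': depth becomes 6
  Position 18 ')': depth becomes 5
  Position 19 '(': depth becomes 6
  Position 20 ')': depth becomes 5
  Position 21 ')': depth becomes 4
  Position 22 ')': depth becomes 3
  Position 23 ')': depth becomes 2
  Position 24 ')': depth becomes 1
  Position 25 ')': depth becomes 0
Maximum depth reached: 6

6


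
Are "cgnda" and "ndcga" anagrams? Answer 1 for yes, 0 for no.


Strings: "cgnda", "ndcga"
Sorted first:  acdgn
Sorted second: acdgn
Sorted forms match => anagrams

1


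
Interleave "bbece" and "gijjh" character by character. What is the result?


Interleaving "bbece" and "gijjh":
  Position 0: 'b' from first, 'g' from second => "bg"
  Position 1: 'b' from first, 'i' from second => "bi"
  Position 2: 'e' from first, 'j' from second => "ej"
  Position 3: 'c' from first, 'j' from second => "cj"
  Position 4: 'e' from first, 'h' from second => "eh"
Result: bgbiejcjeh

bgbiejcjeh


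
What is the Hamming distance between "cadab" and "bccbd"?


Comparing "cadab" and "bccbd" position by position:
  Position 0: 'c' vs 'b' => differ
  Position 1: 'a' vs 'c' => differ
  Position 2: 'd' vs 'c' => differ
  Position 3: 'a' vs 'b' => differ
  Position 4: 'b' vs 'd' => differ
Total differences (Hamming distance): 5

5


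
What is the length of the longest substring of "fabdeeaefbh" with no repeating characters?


Input: "fabdeeaefbh"
Sliding window (track last position of each char):
  Position 0 ('f'): window [0,0] length 1 -- new best
  Position 1 ('a'): window [0,1] length 2 -- new best
  Position 2 ('b'): window [0,2] length 3 -- new best
  Position 3 ('d'): window [0,3] length 4 -- new best
  Position 4 ('e'): window [0,4] length 5 -- new best
  Position 5 ('e'): repeat (last at 4), move window start to 5
  Position 5 ('e'): window [5,5] length 1
  Position 6 ('a'): window [5,6] length 2
  Position 7 ('e'): repeat (last at 5), move window start to 6
  Position 7 ('e'): window [6,7] length 2
  Position 8 ('f'): window [6,8] length 3
  Position 9 ('b'): window [6,9] length 4
  Position 10 ('h'): window [6,10] length 5
Longest substring with no repeats: "fabde" with length 5

5


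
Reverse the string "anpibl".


Input: anpibl
Reading characters right to left:
  Position 5: 'l'
  Position 4: 'b'
  Position 3: 'i'
  Position 2: 'p'
  Position 1: 'n'
  Position 0: 'a'
Reversed: lbipna

lbipna


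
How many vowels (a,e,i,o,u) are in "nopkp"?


Input: nopkp
Checking each character:
  'n' at position 0: consonant
  'o' at position 1: vowel (running total: 1)
  'p' at position 2: consonant
  'k' at position 3: consonant
  'p' at position 4: consonant
Total vowels: 1

1


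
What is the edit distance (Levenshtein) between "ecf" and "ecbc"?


Computing edit distance: "ecf" -> "ecbc"
DP table:
           e    c    b    c
      0    1    2    3    4
  e   1    0    1    2    3
  c   2    1    0    1    2
  f   3    2    1    1    2
Edit distance = dp[3][4] = 2

2


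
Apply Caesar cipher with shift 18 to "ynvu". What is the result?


Caesar cipher: shift "ynvu" by 18
  'y' (pos 24) + 18 = pos 16 = 'q'
  'n' (pos 13) + 18 = pos 5 = 'f'
  'v' (pos 21) + 18 = pos 13 = 'n'
  'u' (pos 20) + 18 = pos 12 = 'm'
Result: qfnm

qfnm


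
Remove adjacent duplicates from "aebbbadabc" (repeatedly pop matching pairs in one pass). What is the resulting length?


Input: aebbbadabc
Stack-based adjacent duplicate removal:
  Read 'a': push. Stack: a
  Read 'e': push. Stack: ae
  Read 'b': push. Stack: aeb
  Read 'b': matches stack top 'b' => pop. Stack: ae
  Read 'b': push. Stack: aeb
  Read 'a': push. Stack: aeba
  Read 'd': push. Stack: aebad
  Read 'a': push. Stack: aebada
  Read 'b': push. Stack: aebadab
  Read 'c': push. Stack: aebadabc
Final stack: "aebadabc" (length 8)

8


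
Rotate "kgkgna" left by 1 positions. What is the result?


Input: "kgkgna", rotate left by 1
First 1 characters: "k"
Remaining characters: "gkgna"
Concatenate remaining + first: "gkgna" + "k" = "gkgnak"

gkgnak


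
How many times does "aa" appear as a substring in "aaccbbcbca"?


Searching for "aa" in "aaccbbcbca"
Scanning each position:
  Position 0: "aa" => MATCH
  Position 1: "ac" => no
  Position 2: "cc" => no
  Position 3: "cb" => no
  Position 4: "bb" => no
  Position 5: "bc" => no
  Position 6: "cb" => no
  Position 7: "bc" => no
  Position 8: "ca" => no
Total occurrences: 1

1


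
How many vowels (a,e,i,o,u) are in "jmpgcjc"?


Input: jmpgcjc
Checking each character:
  'j' at position 0: consonant
  'm' at position 1: consonant
  'p' at position 2: consonant
  'g' at position 3: consonant
  'c' at position 4: consonant
  'j' at position 5: consonant
  'c' at position 6: consonant
Total vowels: 0

0


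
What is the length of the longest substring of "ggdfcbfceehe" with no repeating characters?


Input: "ggdfcbfceehe"
Sliding window (track last position of each char):
  Position 0 ('g'): window [0,0] length 1 -- new best
  Position 1 ('g'): repeat (last at 0), move window start to 1
  Position 1 ('g'): window [1,1] length 1
  Position 2 ('d'): window [1,2] length 2 -- new best
  Position 3 ('f'): window [1,3] length 3 -- new best
  Position 4 ('c'): window [1,4] length 4 -- new best
  Position 5 ('b'): window [1,5] length 5 -- new best
  Position 6 ('f'): repeat (last at 3), move window start to 4
  Position 6 ('f'): window [4,6] length 3
  Position 7 ('c'): repeat (last at 4), move window start to 5
  Position 7 ('c'): window [5,7] length 3
  Position 8 ('e'): window [5,8] length 4
  Position 9 ('e'): repeat (last at 8), move window start to 9
  Position 9 ('e'): window [9,9] length 1
  Position 10 ('h'): window [9,10] length 2
  Position 11 ('e'): repeat (last at 9), move window start to 10
  Position 11 ('e'): window [10,11] length 2
Longest substring with no repeats: "gdfcb" with length 5

5


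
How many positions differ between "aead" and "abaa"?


Comparing "aead" and "abaa" position by position:
  Position 0: 'a' vs 'a' => same
  Position 1: 'e' vs 'b' => DIFFER
  Position 2: 'a' vs 'a' => same
  Position 3: 'd' vs 'a' => DIFFER
Positions that differ: 2

2


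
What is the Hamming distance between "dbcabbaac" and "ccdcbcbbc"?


Comparing "dbcabbaac" and "ccdcbcbbc" position by position:
  Position 0: 'd' vs 'c' => differ
  Position 1: 'b' vs 'c' => differ
  Position 2: 'c' vs 'd' => differ
  Position 3: 'a' vs 'c' => differ
  Position 4: 'b' vs 'b' => same
  Position 5: 'b' vs 'c' => differ
  Position 6: 'a' vs 'b' => differ
  Position 7: 'a' vs 'b' => differ
  Position 8: 'c' vs 'c' => same
Total differences (Hamming distance): 7

7


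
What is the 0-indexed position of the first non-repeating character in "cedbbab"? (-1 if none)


Input: cedbbab
Character frequencies:
  'a': 1
  'b': 3
  'c': 1
  'd': 1
  'e': 1
Scanning left to right for freq == 1:
  Position 0 ('c'): unique! => answer = 0

0


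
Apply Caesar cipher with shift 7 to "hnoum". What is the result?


Caesar cipher: shift "hnoum" by 7
  'h' (pos 7) + 7 = pos 14 = 'o'
  'n' (pos 13) + 7 = pos 20 = 'u'
  'o' (pos 14) + 7 = pos 21 = 'v'
  'u' (pos 20) + 7 = pos 1 = 'b'
  'm' (pos 12) + 7 = pos 19 = 't'
Result: ouvbt

ouvbt


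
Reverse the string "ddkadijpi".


Input: ddkadijpi
Reading characters right to left:
  Position 8: 'i'
  Position 7: 'p'
  Position 6: 'j'
  Position 5: 'i'
  Position 4: 'd'
  Position 3: 'a'
  Position 2: 'k'
  Position 1: 'd'
  Position 0: 'd'
Reversed: ipjidakdd

ipjidakdd


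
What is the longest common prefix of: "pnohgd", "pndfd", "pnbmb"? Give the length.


Words: pnohgd, pndfd, pnbmb
  Position 0: all 'p' => match
  Position 1: all 'n' => match
  Position 2: ('o', 'd', 'b') => mismatch, stop
LCP = "pn" (length 2)

2
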